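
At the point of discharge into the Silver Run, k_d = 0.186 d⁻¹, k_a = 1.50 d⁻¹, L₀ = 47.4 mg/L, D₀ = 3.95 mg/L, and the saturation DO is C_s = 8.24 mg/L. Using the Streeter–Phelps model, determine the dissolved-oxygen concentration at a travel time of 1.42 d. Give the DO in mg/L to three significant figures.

k_d L₀/(k_a−k_d) = 0.186×47.4/(1.50−0.186) = 8.816/1.314 = 6.710 mg/L.
e^(−k_d t) = e^(−0.186×1.420) = 0.7679; e^(−k_a t) = e^(−1.50×1.420) = 0.1188.
D = 6.710 × (0.7679 − 0.1188) + 3.95 × 0.1188 = 4.355 + 0.4694 = 4.824 mg/L.
DO = C_s − D = 8.24 − 4.824 = 3.416 mg/L.

DO ≈ 3.42 mg/L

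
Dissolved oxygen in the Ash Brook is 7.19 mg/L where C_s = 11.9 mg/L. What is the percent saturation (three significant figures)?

% saturation = C/C_s × 100 = 7.19/11.9 × 100 = 60.4 %.

60.4 % saturation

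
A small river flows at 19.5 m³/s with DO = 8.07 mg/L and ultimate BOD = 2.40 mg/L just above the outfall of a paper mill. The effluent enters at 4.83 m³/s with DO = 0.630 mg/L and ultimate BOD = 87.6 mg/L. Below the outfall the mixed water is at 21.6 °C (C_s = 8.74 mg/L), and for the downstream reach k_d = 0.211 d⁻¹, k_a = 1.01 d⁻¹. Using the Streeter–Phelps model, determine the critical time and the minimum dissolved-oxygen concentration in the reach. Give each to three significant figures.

t_c ≈ 1.28 d; minimum DO ≈ 5.66 mg/L

Mixed DO = (19.5×8.07 + 4.83×0.630)/(19.5+4.83) = 160.4/24.33 = 6.593 mg/L.
Mixed L₀ = (19.5×2.40 + 4.83×87.6)/(24.33) = 469.9/24.33 = 19.31 mg/L.
Initial deficit D₀ = C_s − DO₀ = 8.74 − 6.593 = 2.147 mg/L.
t_c = (1/0.7990) ln[(1.01/0.211)(1 − 2.147×0.7990/(0.211×19.31))] = 1.252 × ln(2.772) = 1.276 d.
D_c = (0.211/1.01) × 19.31 × e^(−0.211×1.276) = 0.2089 × 19.31 × 0.7640 = 3.083 mg/L.
Minimum DO = 8.74 − 3.083 = 5.657 mg/L.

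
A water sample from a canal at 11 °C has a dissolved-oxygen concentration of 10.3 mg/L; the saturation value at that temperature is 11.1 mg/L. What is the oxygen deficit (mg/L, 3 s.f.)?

D ≈ 0.800 mg/L

D = C_s − C = 11.1 − 10.3 = 0.800 mg/L.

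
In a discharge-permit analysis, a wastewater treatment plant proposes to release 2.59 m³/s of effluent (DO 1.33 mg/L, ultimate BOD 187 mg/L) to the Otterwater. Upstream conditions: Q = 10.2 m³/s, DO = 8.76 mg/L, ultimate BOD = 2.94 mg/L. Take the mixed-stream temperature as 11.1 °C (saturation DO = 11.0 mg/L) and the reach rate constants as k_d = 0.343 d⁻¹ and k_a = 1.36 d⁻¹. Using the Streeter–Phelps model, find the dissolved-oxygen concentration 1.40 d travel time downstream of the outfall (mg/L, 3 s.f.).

Mixed DO = (10.2×8.76 + 2.59×1.33)/(10.2+2.59) = 92.80/12.79 = 7.255 mg/L.
Mixed L₀ = (10.2×2.94 + 2.59×187)/(12.79) = 514.3/12.79 = 40.21 mg/L.
Initial deficit D₀ = C_s − DO₀ = 11.0 − 7.255 = 3.745 mg/L.
D(1.40) = [0.343×40.21/(1.36−0.343)](e^(−0.343×1.40) − e^(−1.36×1.40)) + 3.745 e^(−1.36×1.40)
= 13.56 × (0.6187 − 0.1490) + 3.745 × 0.1490 = 6.928 mg/L.
DO = 11.0 − 6.928 = 4.072 mg/L.

DO ≈ 4.07 mg/L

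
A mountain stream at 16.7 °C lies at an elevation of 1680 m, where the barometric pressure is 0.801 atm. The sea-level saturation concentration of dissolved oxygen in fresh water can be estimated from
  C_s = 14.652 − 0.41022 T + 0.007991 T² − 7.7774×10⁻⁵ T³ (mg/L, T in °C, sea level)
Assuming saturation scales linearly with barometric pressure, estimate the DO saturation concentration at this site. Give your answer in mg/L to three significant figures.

At sea level: C_s = 14.652 − 0.41022×16.7 + 0.007991×16.7² − 7.7774×10⁻⁵×16.7³ = 9.668 mg/L.
Pressure correction: C_s' = 9.668 × 0.801 = 7.744 mg/L.

C_s ≈ 7.74 mg/L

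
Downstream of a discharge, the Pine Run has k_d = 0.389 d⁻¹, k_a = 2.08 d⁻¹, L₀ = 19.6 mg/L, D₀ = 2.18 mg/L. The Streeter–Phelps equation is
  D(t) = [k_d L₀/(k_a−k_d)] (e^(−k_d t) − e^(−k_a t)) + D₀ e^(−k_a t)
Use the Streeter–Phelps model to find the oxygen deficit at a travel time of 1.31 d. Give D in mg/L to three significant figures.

D ≈ 2.56 mg/L

k_d L₀/(k_a−k_d) = 0.389×19.6/(2.08−0.389) = 7.624/1.691 = 4.509 mg/L.
e^(−k_d t) = e^(−0.389×1.310) = 0.6007; e^(−k_a t) = e^(−2.08×1.310) = 0.06556.
D = 4.509 × (0.6007 − 0.06556) + 2.18 × 0.06556 = 2.413 + 0.1429 = 2.556 mg/L.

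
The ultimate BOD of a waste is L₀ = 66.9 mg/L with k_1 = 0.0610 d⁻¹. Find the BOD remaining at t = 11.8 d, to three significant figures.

L ≈ 32.6 mg/L

L_t = L₀ e^(−k_1 t) = 66.9 × e^(−0.0610×11.8) = 66.9 × 0.4868 = 32.57 mg/L.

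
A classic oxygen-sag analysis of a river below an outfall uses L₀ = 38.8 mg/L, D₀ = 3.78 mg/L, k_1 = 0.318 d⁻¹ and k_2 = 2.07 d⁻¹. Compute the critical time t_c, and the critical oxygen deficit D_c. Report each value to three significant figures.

t_c ≈ 0.630 d; D_c ≈ 4.88 mg/L

At the critical point dD/dt = 0, so k_1 L₀ e^(−k_1 t) = k_2 D. Substituting D(t) from the Streeter–Phelps equation and solving for t gives
t_c = ln[(k_2/k_1)(1 − D₀(k_2−k_1)/(k_1 L₀))] / (k_2−k_1).
Here k_2−k_1 = 1.752 d⁻¹ and 1 − D₀(k_2−k_1)/(k_1 L₀) = 1 − 3.78×1.752/(0.318×38.8) = 0.4633, so
t_c = ln(6.509 × 0.4633) / 1.752 = 1.104 / 1.752 = 0.6300 d.
D_c = (k_1/k_2) L₀ e^(−k_1 t_c) = (0.318/2.07) × 38.8 × e^(−0.318×0.6300) = 0.1536 × 38.8 × 0.8184 = 4.878 mg/L.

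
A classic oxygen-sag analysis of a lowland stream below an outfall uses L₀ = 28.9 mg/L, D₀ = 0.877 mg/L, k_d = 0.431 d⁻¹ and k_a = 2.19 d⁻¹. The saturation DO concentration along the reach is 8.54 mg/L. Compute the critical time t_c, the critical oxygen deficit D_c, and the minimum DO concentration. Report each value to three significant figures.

t_c ≈ 0.849 d; D_c ≈ 3.94 mg/L; min DO ≈ 4.60 mg/L

At the critical point dD/dt = 0, so k_d L₀ e^(−k_d t) = k_a D. Substituting D(t) from the Streeter–Phelps equation and solving for t gives
t_c = ln[(k_a/k_d)(1 − D₀(k_a−k_d)/(k_d L₀))] / (k_a−k_d).
Here k_a−k_d = 1.759 d⁻¹ and 1 − D₀(k_a−k_d)/(k_d L₀) = 1 − 0.877×1.759/(0.431×28.9) = 0.8762, so
t_c = ln(5.081 × 0.8762) / 1.759 = 1.493 / 1.759 = 0.8490 d.
L(t_c) = L₀ e^(−k_d t_c) = 28.9 × 0.6936 = 20.04 mg/L, and at the critical point k_a D_c = k_d L, so D_c = (0.431/2.19) × 20.04 = 3.945 mg/L.
Minimum DO = C_s − D_c = 8.54 − 3.945 = 4.595 mg/L.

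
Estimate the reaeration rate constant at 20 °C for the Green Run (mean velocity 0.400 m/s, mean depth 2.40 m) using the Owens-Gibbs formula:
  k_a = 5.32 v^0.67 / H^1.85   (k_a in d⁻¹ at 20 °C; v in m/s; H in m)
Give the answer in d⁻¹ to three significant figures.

k_a ≈ 0.570 d⁻¹

k_a = 5.32 × 0.400^0.67 / 2.40^1.85 = 5.32 × 0.5412 / 5.051 = 0.5700 d⁻¹.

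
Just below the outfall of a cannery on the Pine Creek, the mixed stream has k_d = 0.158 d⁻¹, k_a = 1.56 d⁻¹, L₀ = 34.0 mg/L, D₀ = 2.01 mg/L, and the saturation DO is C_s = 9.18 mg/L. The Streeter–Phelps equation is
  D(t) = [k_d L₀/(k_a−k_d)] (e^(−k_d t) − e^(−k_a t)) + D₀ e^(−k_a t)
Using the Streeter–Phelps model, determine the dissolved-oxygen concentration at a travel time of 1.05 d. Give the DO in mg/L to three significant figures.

DO ≈ 6.29 mg/L

k_d L₀/(k_a−k_d) = 0.158×34.0/(1.56−0.158) = 5.372/1.402 = 3.832 mg/L.
e^(−k_d t) = e^(−0.158×1.050) = 0.8471; e^(−k_a t) = e^(−1.56×1.050) = 0.1944.
D = 3.832 × (0.8471 − 0.1944) + 2.01 × 0.1944 = 2.501 + 0.3907 = 2.892 mg/L.
DO = C_s − D = 9.18 − 2.892 = 6.288 mg/L.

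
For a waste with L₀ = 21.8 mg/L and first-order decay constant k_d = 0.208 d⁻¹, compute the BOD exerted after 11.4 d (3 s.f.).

y ≈ 19.8 mg/L

y_t = L₀(1 − e^(−k_d t)) = 21.8 × (1 − e^(−0.208×11.4))
= 21.8 × (1 − 0.09337) = 21.8 × 0.9066 = 19.76 mg/L.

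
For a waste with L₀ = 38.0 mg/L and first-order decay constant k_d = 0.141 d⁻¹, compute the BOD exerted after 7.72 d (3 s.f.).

y ≈ 25.2 mg/L

y_t = L₀(1 − e^(−k_d t)) = 38.0 × (1 − e^(−0.141×7.72))
= 38.0 × (1 − 0.3367) = 38.0 × 0.6633 = 25.20 mg/L.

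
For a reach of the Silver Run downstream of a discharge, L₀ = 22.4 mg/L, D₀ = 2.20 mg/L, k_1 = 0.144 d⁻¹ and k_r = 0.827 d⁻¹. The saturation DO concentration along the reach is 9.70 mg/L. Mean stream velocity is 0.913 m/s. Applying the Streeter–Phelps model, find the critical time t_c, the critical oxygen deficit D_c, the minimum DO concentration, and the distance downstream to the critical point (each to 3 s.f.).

With k_r/k_1 = 5.743 and 1 − D₀(k_r−k_1)/(k_1 L₀) = 0.5342,
t_c = ln(5.743 × 0.5342) / (0.827 − 0.144) = ln(3.068) / 0.6830 = 1.121/0.6830 = 1.641 d.
L(t_c) = L₀ e^(−k_1 t_c) = 22.4 × 0.7895 = 17.69 mg/L, and at the critical point k_r D_c = k_1 L, so D_c = (0.144/0.827) × 17.69 = 3.079 mg/L.
Minimum DO = C_s − D_c = 9.70 − 3.079 = 6.621 mg/L.
x_c = v t_c = 0.913 m/s × 1.641 d × 86400 s/d = 129500 m ≈ 129 km.

t_c ≈ 1.64 d; D_c ≈ 3.08 mg/L; min DO ≈ 6.62 mg/L; x_c ≈ 129 km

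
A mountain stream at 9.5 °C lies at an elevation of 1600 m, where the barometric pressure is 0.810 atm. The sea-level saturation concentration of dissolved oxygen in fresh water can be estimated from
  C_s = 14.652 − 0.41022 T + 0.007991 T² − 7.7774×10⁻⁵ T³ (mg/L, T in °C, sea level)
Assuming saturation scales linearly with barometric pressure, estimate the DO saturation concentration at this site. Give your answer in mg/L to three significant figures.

C_s ≈ 9.24 mg/L

At sea level: C_s = 14.652 − 0.41022×9.5 + 0.007991×9.5² − 7.7774×10⁻⁵×9.5³ = 11.41 mg/L.
Pressure correction: C_s' = 11.41 × 0.810 = 9.242 mg/L.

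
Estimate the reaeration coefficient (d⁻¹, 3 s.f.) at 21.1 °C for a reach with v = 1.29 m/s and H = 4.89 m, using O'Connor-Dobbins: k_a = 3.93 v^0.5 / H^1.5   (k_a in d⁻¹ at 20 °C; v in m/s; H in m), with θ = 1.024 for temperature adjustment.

k_a ≈ 0.424 d⁻¹

k_a(20) = 3.93 × 1.29^0.5 / 4.89^1.5 = 3.93 × 1.136 / 10.81 = 0.4128 d⁻¹.
k_a(21.1) = 0.4128 × 1.024^(21.1−20) = 0.4128 × 1.026 = 0.4237 d⁻¹.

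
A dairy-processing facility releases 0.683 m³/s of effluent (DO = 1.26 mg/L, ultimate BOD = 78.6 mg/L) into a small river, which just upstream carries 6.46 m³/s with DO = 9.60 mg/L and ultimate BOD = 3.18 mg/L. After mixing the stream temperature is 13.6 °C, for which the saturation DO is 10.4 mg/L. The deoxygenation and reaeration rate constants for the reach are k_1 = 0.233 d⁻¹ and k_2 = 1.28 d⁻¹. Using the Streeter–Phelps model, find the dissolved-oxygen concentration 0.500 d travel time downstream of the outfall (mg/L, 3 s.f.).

DO ≈ 8.72 mg/L

Mixed DO = (6.46×9.60 + 0.683×1.26)/(6.46+0.683) = 62.88/7.143 = 8.803 mg/L.
Mixed L₀ = (6.46×3.18 + 0.683×78.6)/(7.143) = 74.23/7.143 = 10.39 mg/L.
Initial deficit D₀ = C_s − DO₀ = 10.4 − 8.803 = 1.597 mg/L.
D(0.500) = [0.233×10.39/(1.28−0.233)](e^(−0.233×0.500) − e^(−1.28×0.500)) + 1.597 e^(−1.28×0.500)
= 2.313 × (0.8900 − 0.5273) + 1.597 × 0.5273 = 1.681 mg/L.
DO = 10.4 − 1.681 = 8.719 mg/L.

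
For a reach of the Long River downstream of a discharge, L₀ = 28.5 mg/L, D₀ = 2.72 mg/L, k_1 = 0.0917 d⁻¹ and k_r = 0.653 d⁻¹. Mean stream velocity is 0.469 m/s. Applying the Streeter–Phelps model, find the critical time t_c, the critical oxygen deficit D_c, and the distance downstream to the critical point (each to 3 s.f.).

At the critical point dD/dt = 0, so k_1 L₀ e^(−k_1 t) = k_r D. Substituting D(t) from the Streeter–Phelps equation and solving for t gives
t_c = ln[(k_r/k_1)(1 − D₀(k_r−k_1)/(k_1 L₀))] / (k_r−k_1).
Here k_r−k_1 = 0.5613 d⁻¹ and 1 − D₀(k_r−k_1)/(k_1 L₀) = 1 − 2.72×0.5613/(0.0917×28.5) = 0.4158, so
t_c = ln(7.121 × 0.4158) / 0.5613 = 1.086 / 0.5613 = 1.934 d.
L(t_c) = L₀ e^(−k_1 t_c) = 28.5 × 0.8375 = 23.87 mg/L, and at the critical point k_r D_c = k_1 L, so D_c = (0.0917/0.653) × 23.87 = 3.352 mg/L.
x_c = v t_c = 0.469 m/s × 1.934 d × 86400 s/d = 78370 m ≈ 78.4 km.

t_c ≈ 1.93 d; D_c ≈ 3.35 mg/L; x_c ≈ 78.4 km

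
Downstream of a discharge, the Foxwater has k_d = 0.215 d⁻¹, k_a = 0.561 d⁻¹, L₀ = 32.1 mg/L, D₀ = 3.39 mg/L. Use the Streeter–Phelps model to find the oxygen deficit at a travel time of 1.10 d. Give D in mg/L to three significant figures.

k_d L₀/(k_a−k_d) = 0.215×32.1/(0.561−0.215) = 6.902/0.3460 = 19.95 mg/L.
e^(−k_d t) = e^(−0.215×1.100) = 0.7894; e^(−k_a t) = e^(−0.561×1.100) = 0.5395.
D = 19.95 × (0.7894 − 0.5395) + 3.39 × 0.5395 = 4.984 + 1.829 = 6.813 mg/L.

D ≈ 6.81 mg/L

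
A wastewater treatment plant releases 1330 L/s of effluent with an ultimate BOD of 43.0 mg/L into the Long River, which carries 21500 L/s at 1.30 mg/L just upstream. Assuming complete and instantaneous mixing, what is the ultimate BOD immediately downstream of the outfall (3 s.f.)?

3.73 mg/L

Flow-weighted mixing: C = (Q_r C_r + Q_w C_w)/(Q_r + Q_w)
= (21500×1.30 + 1330×43.0)/(21500 + 1330) = 85140/22830 = 3.729 mg/L.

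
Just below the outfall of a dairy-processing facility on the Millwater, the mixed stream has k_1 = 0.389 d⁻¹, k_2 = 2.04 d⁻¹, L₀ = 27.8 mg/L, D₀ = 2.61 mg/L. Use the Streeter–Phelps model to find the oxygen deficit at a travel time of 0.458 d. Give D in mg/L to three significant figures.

k_1 L₀/(k_2−k_1) = 0.389×27.8/(2.04−0.389) = 10.81/1.651 = 6.550 mg/L.
e^(−k_1 t) = e^(−0.389×0.4580) = 0.8368; e^(−k_2 t) = e^(−2.04×0.4580) = 0.3929.
D = 6.550 × (0.8368 − 0.3929) + 2.61 × 0.3929 = 2.908 + 1.025 = 3.933 mg/L.

D ≈ 3.93 mg/L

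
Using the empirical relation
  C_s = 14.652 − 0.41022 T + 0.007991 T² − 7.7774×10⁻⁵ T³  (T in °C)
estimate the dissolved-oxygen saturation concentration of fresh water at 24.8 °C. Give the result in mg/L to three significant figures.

C_s ≈ 8.21 mg/L

C_s = 14.652 − 0.41022×24.8 + 0.007991×24.8² − 7.7774×10⁻⁵×24.8³ = 8.207 mg/L.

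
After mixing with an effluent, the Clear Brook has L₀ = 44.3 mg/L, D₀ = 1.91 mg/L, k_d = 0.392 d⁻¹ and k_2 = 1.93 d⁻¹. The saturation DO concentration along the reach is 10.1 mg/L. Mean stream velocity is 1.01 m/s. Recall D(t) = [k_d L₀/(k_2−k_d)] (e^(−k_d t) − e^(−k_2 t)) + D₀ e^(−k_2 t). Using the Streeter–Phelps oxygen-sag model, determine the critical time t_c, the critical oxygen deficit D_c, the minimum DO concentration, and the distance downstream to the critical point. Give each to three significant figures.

With k_2/k_d = 4.923 and 1 − D₀(k_2−k_d)/(k_d L₀) = 0.8308,
t_c = ln(4.923 × 0.8308) / (1.93 − 0.392) = ln(4.091) / 1.538 = 1.409/1.538 = 0.9159 d.
L(t_c) = L₀ e^(−k_d t_c) = 44.3 × 0.6983 = 30.94 mg/L, and at the critical point k_2 D_c = k_d L, so D_c = (0.392/1.93) × 30.94 = 6.284 mg/L.
Minimum DO = C_s − D_c = 10.1 − 6.284 = 3.816 mg/L.
x_c = v t_c = 1.01 m/s × 0.9159 d × 86400 s/d = 79930 m ≈ 79.9 km.

t_c ≈ 0.916 d; D_c ≈ 6.28 mg/L; min DO ≈ 3.82 mg/L; x_c ≈ 79.9 km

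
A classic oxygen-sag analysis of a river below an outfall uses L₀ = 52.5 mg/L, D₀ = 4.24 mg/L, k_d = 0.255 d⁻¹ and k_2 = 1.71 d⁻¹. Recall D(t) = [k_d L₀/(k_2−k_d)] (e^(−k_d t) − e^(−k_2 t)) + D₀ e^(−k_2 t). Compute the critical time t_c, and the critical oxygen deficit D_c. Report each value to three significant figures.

t_c = [1/(k_2−k_d)] ln[(k_2/k_d)(1 − D₀(k_2−k_d)/(k_d L₀))]
= [1/(1.71−0.255)] ln[(1.71/0.255)(1 − 4.24×1.455/(0.255×52.5))]
= (1/1.455) ln[6.706 × 0.5392] = 0.6873 × ln(3.616) = 0.6873 × 1.285 = 0.8834 d.
D_c = (k_d/k_2) L₀ e^(−k_d t_c) = (0.255/1.71) × 52.5 × e^(−0.255×0.8834) = 0.1491 × 52.5 × 0.7983 = 6.250 mg/L.

t_c ≈ 0.883 d; D_c ≈ 6.25 mg/L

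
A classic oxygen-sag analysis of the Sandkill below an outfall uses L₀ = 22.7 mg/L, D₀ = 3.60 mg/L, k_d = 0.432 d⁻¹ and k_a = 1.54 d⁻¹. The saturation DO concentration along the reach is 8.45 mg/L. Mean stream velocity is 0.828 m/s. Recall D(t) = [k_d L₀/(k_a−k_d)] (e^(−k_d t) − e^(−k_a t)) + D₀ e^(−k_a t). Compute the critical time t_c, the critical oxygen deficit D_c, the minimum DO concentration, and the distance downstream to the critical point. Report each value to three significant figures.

t_c ≈ 0.676 d; D_c ≈ 4.76 mg/L; min DO ≈ 3.69 mg/L; x_c ≈ 48.4 km

At the critical point dD/dt = 0, so k_d L₀ e^(−k_d t) = k_a D. Substituting D(t) from the Streeter–Phelps equation and solving for t gives
t_c = ln[(k_a/k_d)(1 − D₀(k_a−k_d)/(k_d L₀))] / (k_a−k_d).
Here k_a−k_d = 1.108 d⁻¹ and 1 − D₀(k_a−k_d)/(k_d L₀) = 1 − 3.60×1.108/(0.432×22.7) = 0.5932, so
t_c = ln(3.565 × 0.5932) / 1.108 = 0.7490 / 1.108 = 0.6760 d.
L(t_c) = L₀ e^(−k_d t_c) = 22.7 × 0.7468 = 16.95 mg/L, and at the critical point k_a D_c = k_d L, so D_c = (0.432/1.54) × 16.95 = 4.755 mg/L.
Minimum DO = C_s − D_c = 8.45 − 4.755 = 3.695 mg/L.
x_c = v t_c = 0.828 m/s × 0.6760 d × 86400 s/d = 48360 m ≈ 48.4 km.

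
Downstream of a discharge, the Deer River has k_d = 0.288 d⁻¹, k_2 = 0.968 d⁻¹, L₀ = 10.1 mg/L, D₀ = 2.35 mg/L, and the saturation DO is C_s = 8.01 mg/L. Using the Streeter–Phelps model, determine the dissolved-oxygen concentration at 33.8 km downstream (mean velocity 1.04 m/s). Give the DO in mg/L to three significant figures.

Travel time t = x/v = 33.8 km / (1.04 m/s) = 33800 m / 1.04 m/s = 32500 s = 0.3762 d.
k_d L₀/(k_2−k_d) = 0.288×10.1/(0.968−0.288) = 2.909/0.6800 = 4.278 mg/L.
e^(−k_d t) = e^(−0.288×0.3762) = 0.8973; e^(−k_2 t) = e^(−0.968×0.3762) = 0.6948.
D = 4.278 × (0.8973 − 0.6948) + 2.35 × 0.6948 = 0.8663 + 1.633 = 2.499 mg/L.
DO = C_s − D = 8.01 − 2.499 = 5.511 mg/L.

DO ≈ 5.51 mg/L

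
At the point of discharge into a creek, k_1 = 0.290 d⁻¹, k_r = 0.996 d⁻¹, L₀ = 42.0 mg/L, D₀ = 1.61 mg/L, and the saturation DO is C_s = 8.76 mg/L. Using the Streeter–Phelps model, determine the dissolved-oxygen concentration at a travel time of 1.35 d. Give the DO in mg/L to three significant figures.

DO ≈ 1.17 mg/L

k_1 L₀/(k_r−k_1) = 0.290×42.0/(0.996−0.290) = 12.18/0.7060 = 17.25 mg/L.
e^(−k_1 t) = e^(−0.290×1.350) = 0.6760; e^(−k_r t) = e^(−0.996×1.350) = 0.2606.
D = 17.25 × (0.6760 − 0.2606) + 1.61 × 0.2606 = 7.166 + 0.4196 = 7.586 mg/L.
DO = C_s − D = 8.76 − 7.586 = 1.174 mg/L.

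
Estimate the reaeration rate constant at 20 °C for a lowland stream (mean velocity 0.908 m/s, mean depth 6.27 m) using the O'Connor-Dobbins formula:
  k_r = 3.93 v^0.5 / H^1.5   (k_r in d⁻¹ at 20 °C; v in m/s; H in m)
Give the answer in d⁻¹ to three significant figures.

k_r ≈ 0.239 d⁻¹

k_r = 3.93 × 0.908^0.5 / 6.27^1.5 = 3.93 × 0.9529 / 15.70 = 0.2385 d⁻¹.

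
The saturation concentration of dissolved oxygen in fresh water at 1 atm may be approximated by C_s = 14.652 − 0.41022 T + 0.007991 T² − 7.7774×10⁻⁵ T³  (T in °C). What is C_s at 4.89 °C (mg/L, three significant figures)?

C_s ≈ 12.8 mg/L

C_s = 14.652 − 0.41022×4.89 + 0.007991×4.89² − 7.7774×10⁻⁵×4.89³ = 12.83 mg/L.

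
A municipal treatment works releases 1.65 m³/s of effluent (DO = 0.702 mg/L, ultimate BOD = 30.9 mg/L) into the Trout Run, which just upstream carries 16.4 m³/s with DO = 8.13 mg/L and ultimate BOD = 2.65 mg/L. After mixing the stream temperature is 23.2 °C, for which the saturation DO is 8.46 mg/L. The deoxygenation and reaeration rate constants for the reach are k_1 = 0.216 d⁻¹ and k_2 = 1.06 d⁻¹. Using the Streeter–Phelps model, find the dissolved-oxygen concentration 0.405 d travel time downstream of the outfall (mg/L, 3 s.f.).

Mixed DO = (16.4×8.13 + 1.65×0.702)/(16.4+1.65) = 134.5/18.05 = 7.451 mg/L.
Mixed L₀ = (16.4×2.65 + 1.65×30.9)/(18.05) = 94.44/18.05 = 5.232 mg/L.
Initial deficit D₀ = C_s − DO₀ = 8.46 − 7.451 = 1.009 mg/L.
D(0.405) = [0.216×5.232/(1.06−0.216)](e^(−0.216×0.405) − e^(−1.06×0.405)) + 1.009 e^(−1.06×0.405)
= 1.339 × (0.9162 − 0.6510) + 1.009 × 0.6510 = 1.012 mg/L.
DO = 8.46 − 1.012 = 7.448 mg/L.

DO ≈ 7.45 mg/L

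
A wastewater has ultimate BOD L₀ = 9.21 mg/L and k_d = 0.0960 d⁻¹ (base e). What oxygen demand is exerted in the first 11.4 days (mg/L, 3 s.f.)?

y_t = L₀(1 − e^(−k_d t)) = 9.21 × (1 − e^(−0.0960×11.4))
= 9.21 × (1 − 0.3347) = 9.21 × 0.6653 = 6.127 mg/L.

y ≈ 6.13 mg/L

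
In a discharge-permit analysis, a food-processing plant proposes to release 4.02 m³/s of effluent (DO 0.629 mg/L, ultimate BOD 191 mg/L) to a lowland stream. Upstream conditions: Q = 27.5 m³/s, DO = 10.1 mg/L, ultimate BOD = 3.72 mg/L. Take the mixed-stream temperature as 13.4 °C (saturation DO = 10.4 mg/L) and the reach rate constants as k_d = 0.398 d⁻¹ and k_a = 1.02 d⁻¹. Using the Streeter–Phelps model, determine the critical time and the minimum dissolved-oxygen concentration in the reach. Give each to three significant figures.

Mixed DO = (27.5×10.1 + 4.02×0.629)/(27.5+4.02) = 280.3/31.52 = 8.892 mg/L.
Mixed L₀ = (27.5×3.72 + 4.02×191)/(31.52) = 870.1/31.52 = 27.61 mg/L.
Initial deficit D₀ = C_s − DO₀ = 10.4 − 8.892 = 1.508 mg/L.
t_c = (1/0.6220) ln[(1.02/0.398)(1 − 1.508×0.6220/(0.398×27.61))] = 1.608 × ln(2.344) = 1.370 d.
D_c = (0.398/1.02) × 27.61 × e^(−0.398×1.370) = 0.3902 × 27.61 × 0.5798 = 6.245 mg/L.
Minimum DO = 10.4 − 6.245 = 4.155 mg/L.

t_c ≈ 1.37 d; minimum DO ≈ 4.15 mg/L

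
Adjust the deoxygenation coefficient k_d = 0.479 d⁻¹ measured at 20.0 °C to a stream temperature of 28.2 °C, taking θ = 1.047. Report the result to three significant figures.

k_d(T₂) = k_d(T₁) · θ^(T₂−T₁) = 0.479 × 1.047^(28.2−20.0)
= 0.479 × 1.047^8.20 = 0.479 × 1.457 = 0.6981 d⁻¹.

k_d ≈ 0.698 d⁻¹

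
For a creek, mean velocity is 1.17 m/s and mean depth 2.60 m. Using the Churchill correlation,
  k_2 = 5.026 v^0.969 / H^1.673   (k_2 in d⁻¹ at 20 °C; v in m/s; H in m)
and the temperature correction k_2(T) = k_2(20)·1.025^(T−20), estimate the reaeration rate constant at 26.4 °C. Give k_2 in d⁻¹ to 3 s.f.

k_2(20) = 5.026 × 1.17^0.969 / 2.60^1.673 = 5.026 × 1.164 / 4.946 = 1.183 d⁻¹.
k_2(26.4) = 1.183 × 1.025^(26.4−20) = 1.183 × 1.171 = 1.386 d⁻¹.

k_2 ≈ 1.39 d⁻¹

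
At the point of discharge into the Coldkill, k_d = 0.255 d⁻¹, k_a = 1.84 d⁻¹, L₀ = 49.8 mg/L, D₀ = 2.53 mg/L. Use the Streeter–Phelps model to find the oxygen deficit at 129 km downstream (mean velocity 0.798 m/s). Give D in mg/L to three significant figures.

D ≈ 4.80 mg/L

Travel time t = x/v = 129 km / (0.798 m/s) = 129000 m / 0.798 m/s = 161700 s = 1.871 d.
k_d L₀/(k_a−k_d) = 0.255×49.8/(1.84−0.255) = 12.70/1.585 = 8.012 mg/L.
e^(−k_d t) = e^(−0.255×1.871) = 0.6206; e^(−k_a t) = e^(−1.84×1.871) = 0.03198.
D = 8.012 × (0.6206 − 0.03198) + 2.53 × 0.03198 = 4.716 + 0.08091 = 4.797 mg/L.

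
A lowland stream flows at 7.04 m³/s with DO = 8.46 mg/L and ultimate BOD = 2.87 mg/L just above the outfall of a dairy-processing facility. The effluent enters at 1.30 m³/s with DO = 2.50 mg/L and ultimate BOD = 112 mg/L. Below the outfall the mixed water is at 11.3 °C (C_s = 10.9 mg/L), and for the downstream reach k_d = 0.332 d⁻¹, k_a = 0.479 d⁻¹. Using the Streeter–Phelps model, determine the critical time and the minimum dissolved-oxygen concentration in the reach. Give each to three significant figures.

t_c ≈ 1.96 d; minimum DO ≈ 3.72 mg/L

Mixed DO = (7.04×8.46 + 1.30×2.50)/(7.04+1.30) = 62.81/8.340 = 7.531 mg/L.
Mixed L₀ = (7.04×2.87 + 1.30×112)/(8.340) = 165.8/8.340 = 19.88 mg/L.
Initial deficit D₀ = C_s − DO₀ = 10.9 − 7.531 = 3.369 mg/L.
t_c = (1/0.1470) ln[(0.479/0.332)(1 − 3.369×0.1470/(0.332×19.88))] = 6.803 × ln(1.335) = 1.963 d.
D_c = (0.332/0.479) × 19.88 × e^(−0.332×1.963) = 0.6931 × 19.88 × 0.5211 = 7.181 mg/L.
Minimum DO = 10.9 − 7.181 = 3.719 mg/L.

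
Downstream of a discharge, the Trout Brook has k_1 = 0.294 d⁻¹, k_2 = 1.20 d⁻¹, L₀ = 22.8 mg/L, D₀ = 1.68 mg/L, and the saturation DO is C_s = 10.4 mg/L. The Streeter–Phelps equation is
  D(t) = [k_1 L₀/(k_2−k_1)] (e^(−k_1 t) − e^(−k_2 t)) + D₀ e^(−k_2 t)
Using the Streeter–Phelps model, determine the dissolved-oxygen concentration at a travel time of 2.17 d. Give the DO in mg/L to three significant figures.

DO ≈ 6.91 mg/L

k_1 L₀/(k_2−k_1) = 0.294×22.8/(1.20−0.294) = 6.703/0.9060 = 7.399 mg/L.
e^(−k_1 t) = e^(−0.294×2.170) = 0.5284; e^(−k_2 t) = e^(−1.20×2.170) = 0.07398.
D = 7.399 × (0.5284 − 0.07398) + 1.68 × 0.07398 = 3.362 + 0.1243 = 3.486 mg/L.
DO = C_s − D = 10.4 − 3.486 = 6.914 mg/L.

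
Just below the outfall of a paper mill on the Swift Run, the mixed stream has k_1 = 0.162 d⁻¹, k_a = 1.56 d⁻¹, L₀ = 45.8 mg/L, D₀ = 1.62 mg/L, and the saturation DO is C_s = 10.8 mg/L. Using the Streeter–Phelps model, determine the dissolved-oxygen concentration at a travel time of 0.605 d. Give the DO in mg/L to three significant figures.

k_1 L₀/(k_a−k_1) = 0.162×45.8/(1.56−0.162) = 7.420/1.398 = 5.307 mg/L.
e^(−k_1 t) = e^(−0.162×0.6050) = 0.9066; e^(−k_a t) = e^(−1.56×0.6050) = 0.3891.
D = 5.307 × (0.9066 − 0.3891) + 1.62 × 0.3891 = 2.746 + 0.6304 = 3.377 mg/L.
DO = C_s − D = 10.8 − 3.377 = 7.423 mg/L.

DO ≈ 7.42 mg/L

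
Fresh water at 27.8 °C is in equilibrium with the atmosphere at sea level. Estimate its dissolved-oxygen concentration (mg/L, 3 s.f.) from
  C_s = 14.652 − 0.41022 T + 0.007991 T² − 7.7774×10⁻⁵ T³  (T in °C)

C_s = 14.652 − 0.41022×27.8 + 0.007991×27.8² − 7.7774×10⁻⁵×27.8³ = 7.753 mg/L.

C_s ≈ 7.75 mg/L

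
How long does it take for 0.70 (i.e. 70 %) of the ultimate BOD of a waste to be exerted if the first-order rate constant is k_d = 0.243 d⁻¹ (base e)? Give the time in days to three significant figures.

y/L₀ = 1 − e^(−k_d t) = 0.70 ⇒ e^(−k_d t) = 0.300
t = −ln(0.300) / 0.243 = 1.204 / 0.243 = 4.955 d.

t ≈ 4.95 d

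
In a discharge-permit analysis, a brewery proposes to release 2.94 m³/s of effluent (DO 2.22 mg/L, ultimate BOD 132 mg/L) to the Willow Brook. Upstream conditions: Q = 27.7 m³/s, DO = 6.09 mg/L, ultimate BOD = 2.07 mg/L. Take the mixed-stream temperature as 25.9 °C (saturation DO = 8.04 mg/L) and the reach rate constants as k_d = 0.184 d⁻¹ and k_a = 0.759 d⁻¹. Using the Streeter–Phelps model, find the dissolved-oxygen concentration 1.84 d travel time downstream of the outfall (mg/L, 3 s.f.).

Mixed DO = (27.7×6.09 + 2.94×2.22)/(27.7+2.94) = 175.2/30.64 = 5.719 mg/L.
Mixed L₀ = (27.7×2.07 + 2.94×132)/(30.64) = 445.4/30.64 = 14.54 mg/L.
Initial deficit D₀ = C_s − DO₀ = 8.04 − 5.719 = 2.321 mg/L.
D(1.84) = [0.184×14.54/(0.759−0.184)](e^(−0.184×1.84) − e^(−0.759×1.84)) + 2.321 e^(−0.759×1.84)
= 4.652 × (0.7128 − 0.2474) + 2.321 × 0.2474 = 2.739 mg/L.
DO = 8.04 − 2.739 = 5.301 mg/L.

DO ≈ 5.30 mg/L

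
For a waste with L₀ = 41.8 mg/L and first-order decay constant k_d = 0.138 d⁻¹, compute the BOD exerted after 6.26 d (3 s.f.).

y_t = L₀(1 − e^(−k_d t)) = 41.8 × (1 − e^(−0.138×6.26))
= 41.8 × (1 − 0.4215) = 41.8 × 0.5785 = 24.18 mg/L.

y ≈ 24.2 mg/L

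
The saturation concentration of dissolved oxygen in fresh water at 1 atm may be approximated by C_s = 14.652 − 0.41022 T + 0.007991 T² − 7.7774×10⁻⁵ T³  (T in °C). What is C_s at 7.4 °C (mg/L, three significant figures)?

C_s = 14.652 − 0.41022×7.4 + 0.007991×7.4² − 7.7774×10⁻⁵×7.4³ = 12.02 mg/L.

C_s ≈ 12.0 mg/L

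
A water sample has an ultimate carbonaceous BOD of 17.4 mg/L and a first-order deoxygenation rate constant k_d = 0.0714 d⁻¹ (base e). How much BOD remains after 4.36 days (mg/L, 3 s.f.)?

L_t = L₀ e^(−k_d t) = 17.4 × e^(−0.0714×4.36) = 17.4 × 0.7325 = 12.75 mg/L.

L ≈ 12.7 mg/L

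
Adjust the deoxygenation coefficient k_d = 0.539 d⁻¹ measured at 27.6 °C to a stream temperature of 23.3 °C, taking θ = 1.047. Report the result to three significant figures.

k_d ≈ 0.442 d⁻¹

k_d(T₂) = k_d(T₁) · θ^(T₂−T₁) = 0.539 × 1.047^(23.3−27.6)
= 0.539 × 1.047^-4.30 = 0.539 × 0.8208 = 0.4424 d⁻¹.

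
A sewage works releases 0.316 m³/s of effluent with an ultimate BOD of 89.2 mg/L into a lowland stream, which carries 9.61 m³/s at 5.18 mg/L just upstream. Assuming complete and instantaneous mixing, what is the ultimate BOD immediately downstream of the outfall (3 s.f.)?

Flow-weighted mixing: C = (Q_r C_r + Q_w C_w)/(Q_r + Q_w)
= (9.61×5.18 + 0.316×89.2)/(9.61 + 0.316) = 77.97/9.926 = 7.855 mg/L.

7.85 mg/L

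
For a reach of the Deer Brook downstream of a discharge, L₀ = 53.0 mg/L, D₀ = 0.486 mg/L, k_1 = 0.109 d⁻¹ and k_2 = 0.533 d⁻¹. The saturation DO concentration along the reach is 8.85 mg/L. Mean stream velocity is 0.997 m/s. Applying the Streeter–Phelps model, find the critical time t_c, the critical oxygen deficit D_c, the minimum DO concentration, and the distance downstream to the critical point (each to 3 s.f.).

t_c = [1/(k_2−k_1)] ln[(k_2/k_1)(1 − D₀(k_2−k_1)/(k_1 L₀))]
= [1/(0.533−0.109)] ln[(0.533/0.109)(1 − 0.486×0.4240/(0.109×53.0))]
= (1/0.4240) ln[4.890 × 0.9643] = 2.358 × ln(4.715) = 2.358 × 1.551 = 3.658 d.
D_c = (k_1/k_2) L₀ e^(−k_1 t_c) = (0.109/0.533) × 53.0 × e^(−0.109×3.658) = 0.2045 × 53.0 × 0.6712 = 7.275 mg/L.
Minimum DO = C_s − D_c = 8.85 − 7.275 = 1.575 mg/L.
x_c = v t_c = 0.997 m/s × 3.658 d × 86400 s/d = 315100 m ≈ 315 km.

t_c ≈ 3.66 d; D_c ≈ 7.27 mg/L; min DO ≈ 1.58 mg/L; x_c ≈ 315 km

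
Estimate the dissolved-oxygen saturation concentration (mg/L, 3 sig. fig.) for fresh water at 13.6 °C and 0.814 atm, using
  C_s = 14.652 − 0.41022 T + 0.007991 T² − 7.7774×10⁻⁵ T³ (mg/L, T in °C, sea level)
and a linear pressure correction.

C_s ≈ 8.43 mg/L

At sea level: C_s = 14.652 − 0.41022×13.6 + 0.007991×13.6² − 7.7774×10⁻⁵×13.6³ = 10.36 mg/L.
Pressure correction: C_s' = 10.36 × 0.814 = 8.429 mg/L.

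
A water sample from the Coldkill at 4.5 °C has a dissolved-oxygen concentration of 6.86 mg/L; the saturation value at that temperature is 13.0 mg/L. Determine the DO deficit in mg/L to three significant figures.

D = C_s − C = 13.0 − 6.86 = 6.14 mg/L.

D ≈ 6.14 mg/L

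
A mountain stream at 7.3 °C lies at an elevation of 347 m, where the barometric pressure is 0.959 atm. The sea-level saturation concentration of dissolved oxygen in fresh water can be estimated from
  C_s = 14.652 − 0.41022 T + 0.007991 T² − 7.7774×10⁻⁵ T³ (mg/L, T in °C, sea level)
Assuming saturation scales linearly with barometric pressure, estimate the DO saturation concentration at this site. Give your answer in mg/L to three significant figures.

C_s ≈ 11.6 mg/L

At sea level: C_s = 14.652 − 0.41022×7.3 + 0.007991×7.3² − 7.7774×10⁻⁵×7.3³ = 12.05 mg/L.
Pressure correction: C_s' = 12.05 × 0.959 = 11.56 mg/L.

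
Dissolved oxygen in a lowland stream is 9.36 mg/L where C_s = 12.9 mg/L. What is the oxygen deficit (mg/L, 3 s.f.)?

D ≈ 3.54 mg/L

D = C_s − C = 12.9 − 9.36 = 3.54 mg/L.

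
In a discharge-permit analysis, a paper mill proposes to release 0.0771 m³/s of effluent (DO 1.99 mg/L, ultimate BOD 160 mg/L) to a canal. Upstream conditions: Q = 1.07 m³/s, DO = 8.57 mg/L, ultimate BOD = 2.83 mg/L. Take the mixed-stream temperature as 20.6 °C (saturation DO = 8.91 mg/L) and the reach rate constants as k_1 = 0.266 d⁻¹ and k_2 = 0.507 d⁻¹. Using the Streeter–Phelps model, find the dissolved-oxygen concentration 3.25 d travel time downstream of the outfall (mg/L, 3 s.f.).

DO ≈ 5.38 mg/L

Mixed DO = (1.07×8.57 + 0.0771×1.99)/(1.07+0.0771) = 9.323/1.147 = 8.128 mg/L.
Mixed L₀ = (1.07×2.83 + 0.0771×160)/(1.147) = 15.36/1.147 = 13.39 mg/L.
Initial deficit D₀ = C_s − DO₀ = 8.91 − 8.128 = 0.7823 mg/L.
D(3.25) = [0.266×13.39/(0.507−0.266)](e^(−0.266×3.25) − e^(−0.507×3.25)) + 0.7823 e^(−0.507×3.25)
= 14.78 × (0.4213 − 0.1925) + 0.7823 × 0.1925 = 3.533 mg/L.
DO = 8.91 − 3.533 = 5.377 mg/L.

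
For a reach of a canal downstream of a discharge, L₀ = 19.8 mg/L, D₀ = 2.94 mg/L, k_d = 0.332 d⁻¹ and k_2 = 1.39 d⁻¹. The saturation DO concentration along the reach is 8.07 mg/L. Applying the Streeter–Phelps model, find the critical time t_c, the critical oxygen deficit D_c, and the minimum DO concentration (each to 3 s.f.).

t_c ≈ 0.748 d; D_c ≈ 3.69 mg/L; min DO ≈ 4.38 mg/L

t_c = [1/(k_2−k_d)] ln[(k_2/k_d)(1 − D₀(k_2−k_d)/(k_d L₀))]
= [1/(1.39−0.332)] ln[(1.39/0.332)(1 − 2.94×1.058/(0.332×19.8))]
= (1/1.058) ln[4.187 × 0.5268] = 0.9452 × ln(2.206) = 0.9452 × 0.7910 = 0.7477 d.
D_c = (k_d/k_2) L₀ e^(−k_d t_c) = (0.332/1.39) × 19.8 × e^(−0.332×0.7477) = 0.2388 × 19.8 × 0.7802 = 3.690 mg/L.
Minimum DO = C_s − D_c = 8.07 − 3.690 = 4.380 mg/L.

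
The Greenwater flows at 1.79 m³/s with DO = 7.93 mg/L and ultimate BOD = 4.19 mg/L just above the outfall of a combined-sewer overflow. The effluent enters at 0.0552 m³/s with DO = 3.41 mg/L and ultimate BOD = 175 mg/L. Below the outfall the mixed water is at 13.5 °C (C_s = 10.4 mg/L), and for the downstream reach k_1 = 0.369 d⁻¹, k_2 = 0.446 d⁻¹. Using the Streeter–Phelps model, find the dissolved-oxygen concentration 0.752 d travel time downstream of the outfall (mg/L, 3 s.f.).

DO ≈ 6.64 mg/L

Mixed DO = (1.79×7.93 + 0.0552×3.41)/(1.79+0.0552) = 14.38/1.845 = 7.795 mg/L.
Mixed L₀ = (1.79×4.19 + 0.0552×175)/(1.845) = 17.16/1.845 = 9.300 mg/L.
Initial deficit D₀ = C_s − DO₀ = 10.4 − 7.795 = 2.605 mg/L.
D(0.752) = [0.369×9.300/(0.446−0.369)](e^(−0.369×0.752) − e^(−0.446×0.752)) + 2.605 e^(−0.446×0.752)
= 44.57 × (0.7577 − 0.7151) + 2.605 × 0.7151 = 3.763 mg/L.
DO = 10.4 − 3.763 = 6.637 mg/L.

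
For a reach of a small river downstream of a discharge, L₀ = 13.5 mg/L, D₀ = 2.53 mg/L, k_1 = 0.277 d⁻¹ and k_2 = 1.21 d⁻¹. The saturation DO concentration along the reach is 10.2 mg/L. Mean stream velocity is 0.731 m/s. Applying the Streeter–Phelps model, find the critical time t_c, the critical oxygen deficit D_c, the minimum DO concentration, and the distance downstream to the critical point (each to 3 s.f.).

t_c ≈ 0.511 d; D_c ≈ 2.68 mg/L; min DO ≈ 7.52 mg/L; x_c ≈ 32.3 km

With k_2/k_1 = 4.368 and 1 − D₀(k_2−k_1)/(k_1 L₀) = 0.3688,
t_c = ln(4.368 × 0.3688) / (1.21 − 0.277) = ln(1.611) / 0.9330 = 0.4768/0.9330 = 0.5110 d.
L(t_c) = L₀ e^(−k_1 t_c) = 13.5 × 0.8680 = 11.72 mg/L, and at the critical point k_2 D_c = k_1 L, so D_c = (0.277/1.21) × 11.72 = 2.683 mg/L.
Minimum DO = C_s − D_c = 10.2 − 2.683 = 7.517 mg/L.
x_c = v t_c = 0.731 m/s × 0.5110 d × 86400 s/d = 32270 m ≈ 32.3 km.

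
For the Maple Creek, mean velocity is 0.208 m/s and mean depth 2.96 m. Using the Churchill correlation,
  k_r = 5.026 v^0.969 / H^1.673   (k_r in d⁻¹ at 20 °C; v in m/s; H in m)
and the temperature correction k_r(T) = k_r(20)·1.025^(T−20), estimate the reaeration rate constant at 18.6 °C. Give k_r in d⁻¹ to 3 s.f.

k_r ≈ 0.173 d⁻¹

k_r(20) = 5.026 × 0.208^0.969 / 2.96^1.673 = 5.026 × 0.2184 / 6.144 = 0.1786 d⁻¹.
k_r(18.6) = 0.1786 × 1.025^(18.6−20) = 0.1786 × 0.9660 = 0.1726 d⁻¹.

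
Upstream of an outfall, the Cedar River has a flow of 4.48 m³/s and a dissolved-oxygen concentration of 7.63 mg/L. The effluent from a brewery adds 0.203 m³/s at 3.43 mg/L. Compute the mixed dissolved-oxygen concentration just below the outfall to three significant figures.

Flow-weighted mixing: C = (Q_r C_r + Q_w C_w)/(Q_r + Q_w)
= (4.48×7.63 + 0.203×3.43)/(4.48 + 0.203) = 34.88/4.683 = 7.448 mg/L.

7.45 mg/L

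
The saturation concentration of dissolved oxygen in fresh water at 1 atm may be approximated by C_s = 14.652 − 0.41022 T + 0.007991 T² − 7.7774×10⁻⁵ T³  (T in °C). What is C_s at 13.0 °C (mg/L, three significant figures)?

C_s = 14.652 − 0.41022×13.0 + 0.007991×13.0² − 7.7774×10⁻⁵×13.0³ = 10.50 mg/L.

C_s ≈ 10.5 mg/L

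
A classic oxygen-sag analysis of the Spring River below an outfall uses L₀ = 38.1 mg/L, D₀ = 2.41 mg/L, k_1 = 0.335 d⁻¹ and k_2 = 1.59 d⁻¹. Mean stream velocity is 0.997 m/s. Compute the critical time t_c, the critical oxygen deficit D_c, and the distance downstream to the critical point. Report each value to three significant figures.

With k_2/k_1 = 4.746 and 1 − D₀(k_2−k_1)/(k_1 L₀) = 0.7630,
t_c = ln(4.746 × 0.7630) / (1.59 − 0.335) = ln(3.622) / 1.255 = 1.287/1.255 = 1.025 d.
D_c = (k_1/k_2) L₀ e^(−k_1 t_c) = (0.335/1.59) × 38.1 × e^(−0.335×1.025) = 0.2107 × 38.1 × 0.7093 = 5.694 mg/L.
x_c = v t_c = 0.997 m/s × 1.025 d × 86400 s/d = 88330 m ≈ 88.3 km.

t_c ≈ 1.03 d; D_c ≈ 5.69 mg/L; x_c ≈ 88.3 km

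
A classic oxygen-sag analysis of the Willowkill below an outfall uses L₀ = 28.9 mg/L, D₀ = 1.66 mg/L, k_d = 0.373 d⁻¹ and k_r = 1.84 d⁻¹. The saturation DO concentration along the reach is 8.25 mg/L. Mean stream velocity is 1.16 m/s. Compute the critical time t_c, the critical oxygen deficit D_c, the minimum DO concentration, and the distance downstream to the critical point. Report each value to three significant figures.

t_c ≈ 0.913 d; D_c ≈ 4.17 mg/L; min DO ≈ 4.08 mg/L; x_c ≈ 91.5 km

With k_r/k_d = 4.933 and 1 − D₀(k_r−k_d)/(k_d L₀) = 0.7741,
t_c = ln(4.933 × 0.7741) / (1.84 − 0.373) = ln(3.819) / 1.467 = 1.340/1.467 = 0.9133 d.
L(t_c) = L₀ e^(−k_d t_c) = 28.9 × 0.7113 = 20.56 mg/L, and at the critical point k_r D_c = k_d L, so D_c = (0.373/1.84) × 20.56 = 4.167 mg/L.
Minimum DO = C_s − D_c = 8.25 − 4.167 = 4.083 mg/L.
x_c = v t_c = 1.16 m/s × 0.9133 d × 86400 s/d = 91540 m ≈ 91.5 km.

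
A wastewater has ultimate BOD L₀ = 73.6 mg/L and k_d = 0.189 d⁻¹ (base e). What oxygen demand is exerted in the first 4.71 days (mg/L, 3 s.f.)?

y_t = L₀(1 − e^(−k_d t)) = 73.6 × (1 − e^(−0.189×4.71))
= 73.6 × (1 − 0.4106) = 73.6 × 0.5894 = 43.38 mg/L.

y ≈ 43.4 mg/L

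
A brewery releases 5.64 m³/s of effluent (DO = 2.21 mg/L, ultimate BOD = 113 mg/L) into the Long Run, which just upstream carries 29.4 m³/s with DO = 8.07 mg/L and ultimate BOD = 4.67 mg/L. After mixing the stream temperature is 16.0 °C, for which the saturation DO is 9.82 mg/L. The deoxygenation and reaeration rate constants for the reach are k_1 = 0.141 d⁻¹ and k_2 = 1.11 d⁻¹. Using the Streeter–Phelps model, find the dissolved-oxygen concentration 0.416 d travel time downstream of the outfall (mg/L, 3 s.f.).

Mixed DO = (29.4×8.07 + 5.64×2.21)/(29.4+5.64) = 249.7/35.04 = 7.127 mg/L.
Mixed L₀ = (29.4×4.67 + 5.64×113)/(35.04) = 774.6/35.04 = 22.11 mg/L.
Initial deficit D₀ = C_s − DO₀ = 9.82 − 7.127 = 2.693 mg/L.
D(0.416) = [0.141×22.11/(1.11−0.141)](e^(−0.141×0.416) − e^(−1.11×0.416)) + 2.693 e^(−1.11×0.416)
= 3.217 × (0.9430 − 0.6302) + 2.693 × 0.6302 = 2.704 mg/L.
DO = 9.82 − 2.704 = 7.116 mg/L.

DO ≈ 7.12 mg/L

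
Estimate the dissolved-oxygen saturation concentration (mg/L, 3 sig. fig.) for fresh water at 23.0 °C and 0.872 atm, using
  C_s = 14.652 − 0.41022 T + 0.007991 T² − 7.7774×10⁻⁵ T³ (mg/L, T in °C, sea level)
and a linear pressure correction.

C_s ≈ 7.41 mg/L

At sea level: C_s = 14.652 − 0.41022×23.0 + 0.007991×23.0² − 7.7774×10⁻⁵×23.0³ = 8.498 mg/L.
Pressure correction: C_s' = 8.498 × 0.872 = 7.410 mg/L.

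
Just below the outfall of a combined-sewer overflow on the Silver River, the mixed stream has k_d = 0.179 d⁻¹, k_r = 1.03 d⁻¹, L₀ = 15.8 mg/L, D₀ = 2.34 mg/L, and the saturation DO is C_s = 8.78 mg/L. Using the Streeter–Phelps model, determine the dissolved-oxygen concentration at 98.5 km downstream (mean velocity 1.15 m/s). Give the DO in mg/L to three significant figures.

DO ≈ 6.35 mg/L

Travel time t = x/v = 98.5 km / (1.15 m/s) = 98500 m / 1.15 m/s = 85650 s = 0.9913 d.
k_d L₀/(k_r−k_d) = 0.179×15.8/(1.03−0.179) = 2.828/0.8510 = 3.323 mg/L.
e^(−k_d t) = e^(−0.179×0.9913) = 0.8374; e^(−k_r t) = e^(−1.03×0.9913) = 0.3602.
D = 3.323 × (0.8374 − 0.3602) + 2.34 × 0.3602 = 1.586 + 0.8429 = 2.429 mg/L.
DO = C_s − D = 8.78 − 2.429 = 6.351 mg/L.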